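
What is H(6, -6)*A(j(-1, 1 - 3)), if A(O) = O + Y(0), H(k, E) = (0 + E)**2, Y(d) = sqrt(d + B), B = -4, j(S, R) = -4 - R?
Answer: -72 + 72*I ≈ -72.0 + 72.0*I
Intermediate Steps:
Y(d) = sqrt(-4 + d) (Y(d) = sqrt(d - 4) = sqrt(-4 + d))
H(k, E) = E**2
A(O) = O + 2*I (A(O) = O + sqrt(-4 + 0) = O + sqrt(-4) = O + 2*I)
H(6, -6)*A(j(-1, 1 - 3)) = (-6)**2*((-4 - (1 - 3)) + 2*I) = 36*((-4 - 1*(-2)) + 2*I) = 36*((-4 + 2) + 2*I) = 36*(-2 + 2*I) = -72 + 72*I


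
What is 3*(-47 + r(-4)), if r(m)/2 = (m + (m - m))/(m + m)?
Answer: -138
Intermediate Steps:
r(m) = 1 (r(m) = 2*((m + (m - m))/(m + m)) = 2*((m + 0)/((2*m))) = 2*(m*(1/(2*m))) = 2*(½) = 1)
3*(-47 + r(-4)) = 3*(-47 + 1) = 3*(-46) = -138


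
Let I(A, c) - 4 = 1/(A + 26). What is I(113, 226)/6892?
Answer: 557/957988 ≈ 0.00058143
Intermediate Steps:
I(A, c) = 4 + 1/(26 + A) (I(A, c) = 4 + 1/(A + 26) = 4 + 1/(26 + A))
I(113, 226)/6892 = ((105 + 4*113)/(26 + 113))/6892 = ((105 + 452)/139)*(1/6892) = ((1/139)*557)*(1/6892) = (557/139)*(1/6892) = 557/957988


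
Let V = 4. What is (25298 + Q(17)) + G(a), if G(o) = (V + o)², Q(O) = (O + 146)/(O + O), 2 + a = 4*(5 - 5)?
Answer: 860431/34 ≈ 25307.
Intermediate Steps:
a = -2 (a = -2 + 4*(5 - 5) = -2 + 4*0 = -2 + 0 = -2)
Q(O) = (146 + O)/(2*O) (Q(O) = (146 + O)/((2*O)) = (146 + O)*(1/(2*O)) = (146 + O)/(2*O))
G(o) = (4 + o)²
(25298 + Q(17)) + G(a) = (25298 + (½)*(146 + 17)/17) + (4 - 2)² = (25298 + (½)*(1/17)*163) + 2² = (25298 + 163/34) + 4 = 860295/34 + 4 = 860431/34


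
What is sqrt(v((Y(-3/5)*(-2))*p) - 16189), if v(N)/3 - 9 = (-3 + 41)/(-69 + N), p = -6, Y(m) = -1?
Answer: 2*I*sqrt(327309)/9 ≈ 127.14*I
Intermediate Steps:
v(N) = 27 + 114/(-69 + N) (v(N) = 27 + 3*((-3 + 41)/(-69 + N)) = 27 + 3*(38/(-69 + N)) = 27 + 114/(-69 + N))
sqrt(v((Y(-3/5)*(-2))*p) - 16189) = sqrt(3*(-583 + 9*(-1*(-2)*(-6)))/(-69 - 1*(-2)*(-6)) - 16189) = sqrt(3*(-583 + 9*(2*(-6)))/(-69 + 2*(-6)) - 16189) = sqrt(3*(-583 + 9*(-12))/(-69 - 12) - 16189) = sqrt(3*(-583 - 108)/(-81) - 16189) = sqrt(3*(-1/81)*(-691) - 16189) = sqrt(691/27 - 16189) = sqrt(-436412/27) = 2*I*sqrt(327309)/9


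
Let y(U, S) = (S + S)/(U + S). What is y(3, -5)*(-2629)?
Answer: -13145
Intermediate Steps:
y(U, S) = 2*S/(S + U) (y(U, S) = (2*S)/(S + U) = 2*S/(S + U))
y(3, -5)*(-2629) = (2*(-5)/(-5 + 3))*(-2629) = (2*(-5)/(-2))*(-2629) = (2*(-5)*(-1/2))*(-2629) = 5*(-2629) = -13145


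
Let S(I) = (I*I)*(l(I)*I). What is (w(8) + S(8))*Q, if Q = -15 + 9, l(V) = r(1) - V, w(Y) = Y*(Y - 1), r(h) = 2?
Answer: 18096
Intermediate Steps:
w(Y) = Y*(-1 + Y)
l(V) = 2 - V
S(I) = I³*(2 - I) (S(I) = (I*I)*((2 - I)*I) = I²*(I*(2 - I)) = I³*(2 - I))
Q = -6
(w(8) + S(8))*Q = (8*(-1 + 8) + 8³*(2 - 1*8))*(-6) = (8*7 + 512*(2 - 8))*(-6) = (56 + 512*(-6))*(-6) = (56 - 3072)*(-6) = -3016*(-6) = 18096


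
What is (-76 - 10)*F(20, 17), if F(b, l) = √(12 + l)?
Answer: -86*√29 ≈ -463.12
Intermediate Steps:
(-76 - 10)*F(20, 17) = (-76 - 10)*√(12 + 17) = -86*√29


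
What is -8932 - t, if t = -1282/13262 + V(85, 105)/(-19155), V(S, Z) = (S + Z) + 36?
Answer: -1134500325299/127016805 ≈ -8931.9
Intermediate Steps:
V(S, Z) = 36 + S + Z
t = -13776961/127016805 (t = -1282/13262 + (36 + 85 + 105)/(-19155) = -1282*1/13262 + 226*(-1/19155) = -641/6631 - 226/19155 = -13776961/127016805 ≈ -0.10847)
-8932 - t = -8932 - 1*(-13776961/127016805) = -8932 + 13776961/127016805 = -1134500325299/127016805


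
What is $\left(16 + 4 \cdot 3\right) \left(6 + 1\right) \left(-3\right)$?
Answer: $-588$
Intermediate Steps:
$\left(16 + 4 \cdot 3\right) \left(6 + 1\right) \left(-3\right) = \left(16 + 12\right) 7 \left(-3\right) = 28 \left(-21\right) = -588$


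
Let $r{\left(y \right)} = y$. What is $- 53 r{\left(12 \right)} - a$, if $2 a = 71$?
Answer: $- \frac{1343}{2} \approx -671.5$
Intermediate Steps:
$a = \frac{71}{2}$ ($a = \frac{1}{2} \cdot 71 = \frac{71}{2} \approx 35.5$)
$- 53 r{\left(12 \right)} - a = \left(-53\right) 12 - \frac{71}{2} = -636 - \frac{71}{2} = - \frac{1343}{2}$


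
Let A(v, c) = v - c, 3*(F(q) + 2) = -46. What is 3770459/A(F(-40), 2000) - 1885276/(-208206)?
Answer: -1171843434655/630031356 ≈ -1860.0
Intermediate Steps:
F(q) = -52/3 (F(q) = -2 + (⅓)*(-46) = -2 - 46/3 = -52/3)
3770459/A(F(-40), 2000) - 1885276/(-208206) = 3770459/(-52/3 - 1*2000) - 1885276/(-208206) = 3770459/(-52/3 - 2000) - 1885276*(-1/208206) = 3770459/(-6052/3) + 942638/104103 = 3770459*(-3/6052) + 942638/104103 = -11311377/6052 + 942638/104103 = -1171843434655/630031356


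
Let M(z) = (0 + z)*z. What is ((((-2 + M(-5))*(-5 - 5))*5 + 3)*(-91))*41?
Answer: 4279457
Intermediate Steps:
M(z) = z² (M(z) = z*z = z²)
((((-2 + M(-5))*(-5 - 5))*5 + 3)*(-91))*41 = ((((-2 + (-5)²)*(-5 - 5))*5 + 3)*(-91))*41 = ((((-2 + 25)*(-10))*5 + 3)*(-91))*41 = (((23*(-10))*5 + 3)*(-91))*41 = ((-230*5 + 3)*(-91))*41 = ((-1150 + 3)*(-91))*41 = -1147*(-91)*41 = 104377*41 = 4279457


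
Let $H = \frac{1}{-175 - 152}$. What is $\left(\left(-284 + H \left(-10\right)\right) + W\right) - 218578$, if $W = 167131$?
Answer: $- \frac{16916027}{327} \approx -51731.0$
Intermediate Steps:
$H = - \frac{1}{327}$ ($H = \frac{1}{-327} = - \frac{1}{327} \approx -0.0030581$)
$\left(\left(-284 + H \left(-10\right)\right) + W\right) - 218578 = \left(\left(-284 - - \frac{10}{327}\right) + 167131\right) - 218578 = \left(\left(-284 + \frac{10}{327}\right) + 167131\right) - 218578 = \left(- \frac{92858}{327} + 167131\right) - 218578 = \frac{54558979}{327} - 218578 = - \frac{16916027}{327}$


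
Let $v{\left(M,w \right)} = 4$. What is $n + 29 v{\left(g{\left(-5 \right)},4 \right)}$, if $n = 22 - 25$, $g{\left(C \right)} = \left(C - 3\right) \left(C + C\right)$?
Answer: $113$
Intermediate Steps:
$g{\left(C \right)} = 2 C \left(-3 + C\right)$ ($g{\left(C \right)} = \left(-3 + C\right) 2 C = 2 C \left(-3 + C\right)$)
$n = -3$
$n + 29 v{\left(g{\left(-5 \right)},4 \right)} = -3 + 29 \cdot 4 = -3 + 116 = 113$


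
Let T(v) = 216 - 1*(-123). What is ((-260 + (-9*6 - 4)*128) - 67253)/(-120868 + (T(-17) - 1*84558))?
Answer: 74937/205087 ≈ 0.36539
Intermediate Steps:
T(v) = 339 (T(v) = 216 + 123 = 339)
((-260 + (-9*6 - 4)*128) - 67253)/(-120868 + (T(-17) - 1*84558)) = ((-260 + (-9*6 - 4)*128) - 67253)/(-120868 + (339 - 1*84558)) = ((-260 + (-54 - 4)*128) - 67253)/(-120868 + (339 - 84558)) = ((-260 - 58*128) - 67253)/(-120868 - 84219) = ((-260 - 7424) - 67253)/(-205087) = (-7684 - 67253)*(-1/205087) = -74937*(-1/205087) = 74937/205087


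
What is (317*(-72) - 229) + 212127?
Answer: 189074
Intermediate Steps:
(317*(-72) - 229) + 212127 = (-22824 - 229) + 212127 = -23053 + 212127 = 189074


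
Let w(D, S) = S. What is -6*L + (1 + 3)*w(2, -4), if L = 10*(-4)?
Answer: 224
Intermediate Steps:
L = -40
-6*L + (1 + 3)*w(2, -4) = -6*(-40) + (1 + 3)*(-4) = 240 + 4*(-4) = 240 - 16 = 224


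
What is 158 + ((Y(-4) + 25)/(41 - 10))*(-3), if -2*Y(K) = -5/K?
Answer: 38599/248 ≈ 155.64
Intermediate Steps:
Y(K) = 5/(2*K) (Y(K) = -(-5)/(2*K) = 5/(2*K))
158 + ((Y(-4) + 25)/(41 - 10))*(-3) = 158 + (((5/2)/(-4) + 25)/(41 - 10))*(-3) = 158 + (((5/2)*(-¼) + 25)/31)*(-3) = 158 + ((-5/8 + 25)*(1/31))*(-3) = 158 + ((195/8)*(1/31))*(-3) = 158 + (195/248)*(-3) = 158 - 585/248 = 38599/248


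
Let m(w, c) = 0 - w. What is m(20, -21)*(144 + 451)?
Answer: -11900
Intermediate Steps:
m(w, c) = -w
m(20, -21)*(144 + 451) = (-1*20)*(144 + 451) = -20*595 = -11900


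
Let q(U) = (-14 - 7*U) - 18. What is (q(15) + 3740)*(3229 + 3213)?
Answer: 23210526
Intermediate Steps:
q(U) = -32 - 7*U
(q(15) + 3740)*(3229 + 3213) = ((-32 - 7*15) + 3740)*(3229 + 3213) = ((-32 - 105) + 3740)*6442 = (-137 + 3740)*6442 = 3603*6442 = 23210526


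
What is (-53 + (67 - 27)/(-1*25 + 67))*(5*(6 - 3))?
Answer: -5465/7 ≈ -780.71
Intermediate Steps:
(-53 + (67 - 27)/(-1*25 + 67))*(5*(6 - 3)) = (-53 + 40/(-25 + 67))*(5*3) = (-53 + 40/42)*15 = (-53 + 40*(1/42))*15 = (-53 + 20/21)*15 = -1093/21*15 = -5465/7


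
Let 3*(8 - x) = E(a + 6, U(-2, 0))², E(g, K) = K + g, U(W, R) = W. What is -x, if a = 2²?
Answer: 40/3 ≈ 13.333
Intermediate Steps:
a = 4
x = -40/3 (x = 8 - (-2 + (4 + 6))²/3 = 8 - (-2 + 10)²/3 = 8 - ⅓*8² = 8 - ⅓*64 = 8 - 64/3 = -40/3 ≈ -13.333)
-x = -1*(-40/3) = 40/3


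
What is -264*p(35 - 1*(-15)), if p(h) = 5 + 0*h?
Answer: -1320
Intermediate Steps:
p(h) = 5 (p(h) = 5 + 0 = 5)
-264*p(35 - 1*(-15)) = -264*5 = -1320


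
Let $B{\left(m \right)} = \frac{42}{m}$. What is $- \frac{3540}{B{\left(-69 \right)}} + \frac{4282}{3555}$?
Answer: $\frac{144754024}{24885} \approx 5816.9$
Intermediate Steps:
$- \frac{3540}{B{\left(-69 \right)}} + \frac{4282}{3555} = - \frac{3540}{42 \frac{1}{-69}} + \frac{4282}{3555} = - \frac{3540}{42 \left(- \frac{1}{69}\right)} + 4282 \cdot \frac{1}{3555} = - \frac{3540}{- \frac{14}{23}} + \frac{4282}{3555} = \left(-3540\right) \left(- \frac{23}{14}\right) + \frac{4282}{3555} = \frac{40710}{7} + \frac{4282}{3555} = \frac{144754024}{24885}$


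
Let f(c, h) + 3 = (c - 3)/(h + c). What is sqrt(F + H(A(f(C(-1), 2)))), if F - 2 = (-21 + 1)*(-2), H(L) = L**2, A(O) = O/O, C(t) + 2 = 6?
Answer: sqrt(43) ≈ 6.5574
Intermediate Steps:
C(t) = 4 (C(t) = -2 + 6 = 4)
f(c, h) = -3 + (-3 + c)/(c + h) (f(c, h) = -3 + (c - 3)/(h + c) = -3 + (-3 + c)/(c + h))
A(O) = 1
F = 42 (F = 2 + (-21 + 1)*(-2) = 2 - 20*(-2) = 2 + 40 = 42)
sqrt(F + H(A(f(C(-1), 2)))) = sqrt(42 + 1**2) = sqrt(42 + 1) = sqrt(43)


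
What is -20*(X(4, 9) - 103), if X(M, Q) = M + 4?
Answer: 1900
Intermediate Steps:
X(M, Q) = 4 + M
-20*(X(4, 9) - 103) = -20*((4 + 4) - 103) = -20*(8 - 103) = -20*(-95) = 1900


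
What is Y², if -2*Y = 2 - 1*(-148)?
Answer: 5625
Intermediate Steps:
Y = -75 (Y = -(2 - 1*(-148))/2 = -(2 + 148)/2 = -½*150 = -75)
Y² = (-75)² = 5625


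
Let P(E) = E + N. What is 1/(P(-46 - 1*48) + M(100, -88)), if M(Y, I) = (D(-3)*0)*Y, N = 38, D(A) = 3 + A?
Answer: -1/56 ≈ -0.017857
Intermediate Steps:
M(Y, I) = 0 (M(Y, I) = ((3 - 3)*0)*Y = (0*0)*Y = 0*Y = 0)
P(E) = 38 + E (P(E) = E + 38 = 38 + E)
1/(P(-46 - 1*48) + M(100, -88)) = 1/((38 + (-46 - 1*48)) + 0) = 1/((38 + (-46 - 48)) + 0) = 1/((38 - 94) + 0) = 1/(-56 + 0) = 1/(-56) = -1/56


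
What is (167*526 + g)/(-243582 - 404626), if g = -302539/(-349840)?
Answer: -2793722529/20615371520 ≈ -0.13552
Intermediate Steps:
g = 302539/349840 (g = -302539*(-1/349840) = 302539/349840 ≈ 0.86479)
(167*526 + g)/(-243582 - 404626) = (167*526 + 302539/349840)/(-243582 - 404626) = (87842 + 302539/349840)/(-648208) = (30730947819/349840)*(-1/648208) = -2793722529/20615371520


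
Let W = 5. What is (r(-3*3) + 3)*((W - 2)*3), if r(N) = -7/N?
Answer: 34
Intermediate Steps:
(r(-3*3) + 3)*((W - 2)*3) = (-7/((-3*3)) + 3)*((5 - 2)*3) = (-7/(-9) + 3)*(3*3) = (-7*(-⅑) + 3)*9 = (7/9 + 3)*9 = (34/9)*9 = 34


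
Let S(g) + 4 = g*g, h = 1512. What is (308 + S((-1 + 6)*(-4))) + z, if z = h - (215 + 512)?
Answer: 1489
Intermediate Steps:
S(g) = -4 + g² (S(g) = -4 + g*g = -4 + g²)
z = 785 (z = 1512 - (215 + 512) = 1512 - 1*727 = 1512 - 727 = 785)
(308 + S((-1 + 6)*(-4))) + z = (308 + (-4 + ((-1 + 6)*(-4))²)) + 785 = (308 + (-4 + (5*(-4))²)) + 785 = (308 + (-4 + (-20)²)) + 785 = (308 + (-4 + 400)) + 785 = (308 + 396) + 785 = 704 + 785 = 1489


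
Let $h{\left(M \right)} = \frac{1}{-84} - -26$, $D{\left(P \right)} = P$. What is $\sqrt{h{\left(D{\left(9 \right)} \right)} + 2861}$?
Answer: $\frac{\sqrt{5092647}}{42} \approx 53.731$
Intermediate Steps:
$h{\left(M \right)} = \frac{2183}{84}$ ($h{\left(M \right)} = - \frac{1}{84} + 26 = \frac{2183}{84}$)
$\sqrt{h{\left(D{\left(9 \right)} \right)} + 2861} = \sqrt{\frac{2183}{84} + 2861} = \sqrt{\frac{242507}{84}} = \frac{\sqrt{5092647}}{42}$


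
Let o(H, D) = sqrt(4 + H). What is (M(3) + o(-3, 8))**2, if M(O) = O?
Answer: 16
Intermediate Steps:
(M(3) + o(-3, 8))**2 = (3 + sqrt(4 - 3))**2 = (3 + sqrt(1))**2 = (3 + 1)**2 = 4**2 = 16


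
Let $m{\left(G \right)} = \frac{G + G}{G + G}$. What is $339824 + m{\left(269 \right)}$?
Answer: $339825$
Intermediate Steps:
$m{\left(G \right)} = 1$ ($m{\left(G \right)} = \frac{2 G}{2 G} = 2 G \frac{1}{2 G} = 1$)
$339824 + m{\left(269 \right)} = 339824 + 1 = 339825$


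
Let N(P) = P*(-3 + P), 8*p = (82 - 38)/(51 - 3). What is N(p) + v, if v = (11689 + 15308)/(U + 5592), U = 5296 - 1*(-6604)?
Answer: 48876557/40301568 ≈ 1.2128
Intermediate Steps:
U = 11900 (U = 5296 + 6604 = 11900)
v = 26997/17492 (v = (11689 + 15308)/(11900 + 5592) = 26997/17492 ≈ 1.5434)
p = 11/96 (p = ((82 - 38)/(51 - 3))/8 = (44/48)/8 = (44*(1/48))/8 = (⅛)*(11/12) = 11/96 ≈ 0.11458)
N(p) + v = 11*(-3 + 11/96)/96 + 26997/17492 = (11/96)*(-277/96) + 26997/17492 = -3047/9216 + 26997/17492 = 48876557/40301568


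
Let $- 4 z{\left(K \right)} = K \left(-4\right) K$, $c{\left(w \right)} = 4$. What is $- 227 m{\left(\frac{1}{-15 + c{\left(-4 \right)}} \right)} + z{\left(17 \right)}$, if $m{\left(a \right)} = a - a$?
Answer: $289$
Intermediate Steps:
$m{\left(a \right)} = 0$
$z{\left(K \right)} = K^{2}$ ($z{\left(K \right)} = - \frac{K \left(-4\right) K}{4} = - \frac{- 4 K K}{4} = - \frac{\left(-4\right) K^{2}}{4} = K^{2}$)
$- 227 m{\left(\frac{1}{-15 + c{\left(-4 \right)}} \right)} + z{\left(17 \right)} = \left(-227\right) 0 + 17^{2} = 0 + 289 = 289$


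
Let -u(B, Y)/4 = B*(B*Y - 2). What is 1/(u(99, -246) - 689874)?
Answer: 1/8955102 ≈ 1.1167e-7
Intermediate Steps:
u(B, Y) = -4*B*(-2 + B*Y) (u(B, Y) = -4*B*(B*Y - 2) = -4*B*(-2 + B*Y))
1/(u(99, -246) - 689874) = 1/(4*99*(2 - 1*99*(-246)) - 689874) = 1/(4*99*(2 + 24354) - 689874) = 1/(4*99*24356 - 689874) = 1/(9644976 - 689874) = 1/8955102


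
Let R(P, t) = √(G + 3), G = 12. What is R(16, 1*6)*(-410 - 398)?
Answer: -808*√15 ≈ -3129.4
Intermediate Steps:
R(P, t) = √15 (R(P, t) = √(12 + 3) = √15)
R(16, 1*6)*(-410 - 398) = √15*(-410 - 398) = √15*(-808) = -808*√15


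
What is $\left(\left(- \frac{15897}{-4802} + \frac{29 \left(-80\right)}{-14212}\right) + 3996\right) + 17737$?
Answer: $\frac{52979568157}{2437358} \approx 21736.0$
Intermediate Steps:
$\left(\left(- \frac{15897}{-4802} + \frac{29 \left(-80\right)}{-14212}\right) + 3996\right) + 17737 = \left(\left(\left(-15897\right) \left(- \frac{1}{4802}\right) - - \frac{580}{3553}\right) + 3996\right) + 17737 = \left(\left(\frac{2271}{686} + \frac{580}{3553}\right) + 3996\right) + 17737 = \left(\frac{8466743}{2437358} + 3996\right) + 17737 = \frac{9748149311}{2437358} + 17737 = \frac{52979568157}{2437358}$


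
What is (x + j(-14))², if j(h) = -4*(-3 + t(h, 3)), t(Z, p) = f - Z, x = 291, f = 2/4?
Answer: 60025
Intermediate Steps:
f = ½ (f = 2*(¼) = ½ ≈ 0.50000)
t(Z, p) = ½ - Z
j(h) = 10 + 4*h (j(h) = -4*(-3 + (½ - h)) = -4*(-5/2 - h) = 10 + 4*h)
(x + j(-14))² = (291 + (10 + 4*(-14)))² = (291 + (10 - 56))² = (291 - 46)² = 245² = 60025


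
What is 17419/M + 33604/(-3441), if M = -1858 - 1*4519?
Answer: -8846177/707847 ≈ -12.497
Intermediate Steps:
M = -6377 (M = -1858 - 4519 = -6377)
17419/M + 33604/(-3441) = 17419/(-6377) + 33604/(-3441) = 17419*(-1/6377) + 33604*(-1/3441) = -17419/6377 - 1084/111 = -8846177/707847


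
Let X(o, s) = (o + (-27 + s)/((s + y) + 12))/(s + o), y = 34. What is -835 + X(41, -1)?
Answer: -1501183/1800 ≈ -833.99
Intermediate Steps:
X(o, s) = (o + (-27 + s)/(46 + s))/(o + s) (X(o, s) = (o + (-27 + s)/((s + 34) + 12))/(s + o) = (o + (-27 + s)/((34 + s) + 12))/(o + s) = (o + (-27 + s)/(46 + s))/(o + s))
-835 + X(41, -1) = -835 + (-27 - 1 + 46*41 + 41*(-1))/((-1)² + 46*41 + 46*(-1) + 41*(-1)) = -835 + (-27 - 1 + 1886 - 41)/(1 + 1886 - 46 - 41) = -835 + 1817/1800 = -1501183/1800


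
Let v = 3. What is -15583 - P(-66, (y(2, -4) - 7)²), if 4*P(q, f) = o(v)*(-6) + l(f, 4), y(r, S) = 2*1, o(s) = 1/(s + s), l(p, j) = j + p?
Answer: -15590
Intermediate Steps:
o(s) = 1/(2*s)
y(r, S) = 2
P(q, f) = ¾ + f/4 (P(q, f) = (((½)/3)*(-6) + (4 + f))/4 = (((½)*(⅓))*(-6) + (4 + f))/4 = ((⅙)*(-6) + (4 + f))/4 = (-1 + (4 + f))/4 = (3 + f)/4 = ¾ + f/4)
-15583 - P(-66, (y(2, -4) - 7)²) = -15583 - (¾ + (2 - 7)²/4) = -15583 - (¾ + (¼)*(-5)²) = -15583 - (¾ + (¼)*25) = -15583 - (¾ + 25/4) = -15583 - 1*7 = -15583 - 7 = -15590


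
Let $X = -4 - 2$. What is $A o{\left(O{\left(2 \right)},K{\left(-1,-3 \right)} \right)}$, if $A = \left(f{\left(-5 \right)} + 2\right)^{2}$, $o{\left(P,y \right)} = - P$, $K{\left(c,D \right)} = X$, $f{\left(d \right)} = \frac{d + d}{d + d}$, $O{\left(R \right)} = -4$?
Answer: $36$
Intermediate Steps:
$f{\left(d \right)} = 1$ ($f{\left(d \right)} = \frac{2 d}{2 d} = 2 d \frac{1}{2 d} = 1$)
$X = -6$
$K{\left(c,D \right)} = -6$
$A = 9$ ($A = \left(1 + 2\right)^{2} = 3^{2} = 9$)
$A o{\left(O{\left(2 \right)},K{\left(-1,-3 \right)} \right)} = 9 \left(\left(-1\right) \left(-4\right)\right) = 9 \cdot 4 = 36$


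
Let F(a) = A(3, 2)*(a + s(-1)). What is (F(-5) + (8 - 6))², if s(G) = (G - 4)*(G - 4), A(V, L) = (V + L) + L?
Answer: 20164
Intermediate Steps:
A(V, L) = V + 2*L (A(V, L) = (L + V) + L = V + 2*L)
s(G) = (-4 + G)² (s(G) = (-4 + G)*(-4 + G) = (-4 + G)²)
F(a) = 175 + 7*a (F(a) = (3 + 2*2)*(a + (-4 - 1)²) = (3 + 4)*(a + (-5)²) = 7*(a + 25) = 7*(25 + a) = 175 + 7*a)
(F(-5) + (8 - 6))² = ((175 + 7*(-5)) + (8 - 6))² = ((175 - 35) + 2)² = (140 + 2)² = 142² = 20164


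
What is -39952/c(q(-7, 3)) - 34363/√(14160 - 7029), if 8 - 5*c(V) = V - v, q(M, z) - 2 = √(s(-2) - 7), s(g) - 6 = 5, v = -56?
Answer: 49940/13 - 34363*√7131/7131 ≈ 3434.6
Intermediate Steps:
s(g) = 11 (s(g) = 6 + 5 = 11)
q(M, z) = 4 (q(M, z) = 2 + √(11 - 7) = 2 + √4 = 2 + 2 = 4)
c(V) = -48/5 - V/5 (c(V) = 8/5 - (V - 1*(-56))/5 = 8/5 - (V + 56)/5 = 8/5 - (56 + V)/5 = 8/5 + (-56/5 - V/5) = -48/5 - V/5)
-39952/c(q(-7, 3)) - 34363/√(14160 - 7029) = -39952/(-48/5 - ⅕*4) - 34363/√(14160 - 7029) = -39952/(-48/5 - ⅘) - 34363*√7131/7131 = -39952/(-52/5) - 34363*√7131/7131 = -39952*(-5/52) - 34363*√7131/7131 = 49940/13 - 34363*√7131/7131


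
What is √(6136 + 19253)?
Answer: 3*√2821 ≈ 159.34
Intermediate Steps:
√(6136 + 19253) = √25389 = 3*√2821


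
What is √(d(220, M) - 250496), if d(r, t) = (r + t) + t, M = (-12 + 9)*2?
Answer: 4*I*√15643 ≈ 500.29*I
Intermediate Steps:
M = -6 (M = -3*2 = -6)
d(r, t) = r + 2*t
√(d(220, M) - 250496) = √((220 + 2*(-6)) - 250496) = √((220 - 12) - 250496) = √(208 - 250496) = √(-250288) = 4*I*√15643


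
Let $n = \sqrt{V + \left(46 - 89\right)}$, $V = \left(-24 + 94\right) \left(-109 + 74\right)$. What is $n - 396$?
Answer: $-396 + 3 i \sqrt{277} \approx -396.0 + 49.93 i$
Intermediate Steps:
$V = -2450$ ($V = 70 \left(-35\right) = -2450$)
$n = 3 i \sqrt{277}$ ($n = \sqrt{-2450 + \left(46 - 89\right)} = \sqrt{-2450 - 43} = \sqrt{-2493} = 3 i \sqrt{277} \approx 49.93 i$)
$n - 396 = 3 i \sqrt{277} - 396 = -396 + 3 i \sqrt{277}$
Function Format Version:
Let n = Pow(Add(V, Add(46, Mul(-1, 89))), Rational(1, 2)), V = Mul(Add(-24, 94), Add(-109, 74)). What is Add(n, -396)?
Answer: Add(-396, Mul(3, I, Pow(277, Rational(1, 2)))) ≈ Add(-396.00, Mul(49.930, I))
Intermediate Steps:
V = -2450 (V = Mul(70, -35) = -2450)
n = Mul(3, I, Pow(277, Rational(1, 2))) (n = Pow(Add(-2450, Add(46, Mul(-1, 89))), Rational(1, 2)) = Pow(Add(-2450, Add(46, -89)), Rational(1, 2)) = Pow(Add(-2450, -43), Rational(1, 2)) = Pow(-2493, Rational(1, 2)) = Mul(3, I, Pow(277, Rational(1, 2))) ≈ Mul(49.930, I))
Add(n, -396) = Add(Mul(3, I, Pow(277, Rational(1, 2))), -396) = Add(-396, Mul(3, I, Pow(277, Rational(1, 2))))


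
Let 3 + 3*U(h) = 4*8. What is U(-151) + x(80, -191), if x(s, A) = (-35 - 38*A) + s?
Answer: 21938/3 ≈ 7312.7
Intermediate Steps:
U(h) = 29/3 (U(h) = -1 + (4*8)/3 = -1 + (1/3)*32 = -1 + 32/3 = 29/3)
x(s, A) = -35 + s - 38*A
U(-151) + x(80, -191) = 29/3 + (-35 + 80 - 38*(-191)) = 29/3 + (-35 + 80 + 7258) = 29/3 + 7303 = 21938/3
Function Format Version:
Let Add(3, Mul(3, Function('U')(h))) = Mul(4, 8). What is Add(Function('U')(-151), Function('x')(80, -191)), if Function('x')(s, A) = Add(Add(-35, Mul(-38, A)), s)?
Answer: Rational(21938, 3) ≈ 7312.7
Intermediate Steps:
Function('U')(h) = Rational(29, 3) (Function('U')(h) = Add(-1, Mul(Rational(1, 3), Mul(4, 8))) = Add(-1, Mul(Rational(1, 3), 32)) = Add(-1, Rational(32, 3)) = Rational(29, 3))
Function('x')(s, A) = Add(-35, s, Mul(-38, A))
Add(Function('U')(-151), Function('x')(80, -191)) = Add(Rational(29, 3), Add(-35, 80, Mul(-38, -191))) = Add(Rational(29, 3), Add(-35, 80, 7258)) = Add(Rational(29, 3), 7303) = Rational(21938, 3)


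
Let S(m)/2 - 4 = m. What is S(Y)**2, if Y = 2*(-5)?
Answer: 144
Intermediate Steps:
Y = -10
S(m) = 8 + 2*m
S(Y)**2 = (8 + 2*(-10))**2 = (8 - 20)**2 = (-12)**2 = 144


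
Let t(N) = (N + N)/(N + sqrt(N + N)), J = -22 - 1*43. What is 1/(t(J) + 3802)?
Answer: 31858/121185931 - I*sqrt(130)/484743724 ≈ 0.00026289 - 2.3521e-8*I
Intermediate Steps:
J = -65 (J = -22 - 43 = -65)
t(N) = 2*N/(N + sqrt(2)*sqrt(N)) (t(N) = (2*N)/(N + sqrt(2*N)) = (2*N)/(N + sqrt(2)*sqrt(N)) = 2*N/(N + sqrt(2)*sqrt(N)))
1/(t(J) + 3802) = 1/(2*(-65)/(-65 + sqrt(2)*sqrt(-65)) + 3802) = 1/(2*(-65)/(-65 + sqrt(2)*(I*sqrt(65))) + 3802) = 1/(2*(-65)/(-65 + I*sqrt(130)) + 3802) = 1/(-130/(-65 + I*sqrt(130)) + 3802) = 1/(3802 - 130/(-65 + I*sqrt(130)))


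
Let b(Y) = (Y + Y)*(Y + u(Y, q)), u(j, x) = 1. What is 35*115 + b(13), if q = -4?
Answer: 4389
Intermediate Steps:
b(Y) = 2*Y*(1 + Y) (b(Y) = (Y + Y)*(Y + 1) = (2*Y)*(1 + Y) = 2*Y*(1 + Y))
35*115 + b(13) = 35*115 + 2*13*(1 + 13) = 4025 + 2*13*14 = 4025 + 364 = 4389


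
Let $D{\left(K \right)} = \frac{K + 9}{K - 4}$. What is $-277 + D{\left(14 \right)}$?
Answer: $- \frac{2747}{10} \approx -274.7$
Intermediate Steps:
$D{\left(K \right)} = \frac{9 + K}{-4 + K}$
$-277 + D{\left(14 \right)} = -277 + \frac{9 + 14}{-4 + 14} = -277 + \frac{1}{10} \cdot 23 = -277 + \frac{23}{10} = - \frac{2747}{10}$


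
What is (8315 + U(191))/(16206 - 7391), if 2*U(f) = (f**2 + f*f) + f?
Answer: 89783/17630 ≈ 5.0926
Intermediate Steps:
U(f) = f**2 + f/2 (U(f) = ((f**2 + f*f) + f)/2 = ((f**2 + f**2) + f)/2 = (2*f**2 + f)/2 = (f + 2*f**2)/2 = f**2 + f/2)
(8315 + U(191))/(16206 - 7391) = (8315 + 191*(1/2 + 191))/(16206 - 7391) = (8315 + 191*(383/2))/8815 = (8315 + 73153/2)*(1/8815) = (89783/2)*(1/8815) = 89783/17630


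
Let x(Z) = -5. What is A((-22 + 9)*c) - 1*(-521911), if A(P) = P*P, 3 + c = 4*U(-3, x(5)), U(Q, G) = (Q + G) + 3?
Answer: 611312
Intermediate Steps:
U(Q, G) = 3 + G + Q (U(Q, G) = (G + Q) + 3 = 3 + G + Q)
c = -23 (c = -3 + 4*(3 - 5 - 3) = -3 + 4*(-5) = -3 - 20 = -23)
A(P) = P²
A((-22 + 9)*c) - 1*(-521911) = ((-22 + 9)*(-23))² - 1*(-521911) = (-13*(-23))² + 521911 = 299² + 521911 = 89401 + 521911 = 611312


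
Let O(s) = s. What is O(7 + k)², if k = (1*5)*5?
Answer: 1024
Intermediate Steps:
k = 25 (k = 5*5 = 25)
O(7 + k)² = (7 + 25)² = 32² = 1024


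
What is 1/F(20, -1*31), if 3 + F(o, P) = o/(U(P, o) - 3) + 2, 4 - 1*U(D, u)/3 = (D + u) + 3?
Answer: -33/13 ≈ -2.5385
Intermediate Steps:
U(D, u) = 3 - 3*D - 3*u (U(D, u) = 12 - 3*((D + u) + 3) = 12 - 3*(3 + D + u) = 12 + (-9 - 3*D - 3*u) = 3 - 3*D - 3*u)
F(o, P) = -1 + o/(-3*P - 3*o) (F(o, P) = -3 + (o/((3 - 3*P - 3*o) - 3) + 2) = -3 + (o/(-3*P - 3*o) + 2) = -3 + (2 + o/(-3*P - 3*o)) = -1 + o/(-3*P - 3*o))
1/F(20, -1*31) = 1/((-(-1)*31 - 4/3*20)/(-1*31 + 20)) = 1/((-1*(-31) - 80/3)/(-31 + 20)) = 1/((31 - 80/3)/(-11)) = 1/(-1/11*13/3) = 1/(-13/33) = -33/13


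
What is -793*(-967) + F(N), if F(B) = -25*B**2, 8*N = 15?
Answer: 49071559/64 ≈ 7.6674e+5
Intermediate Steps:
N = 15/8 (N = (1/8)*15 = 15/8 ≈ 1.8750)
-793*(-967) + F(N) = -793*(-967) - 25*(15/8)**2 = 766831 - 25*225/64 = 766831 - 5625/64 = 49071559/64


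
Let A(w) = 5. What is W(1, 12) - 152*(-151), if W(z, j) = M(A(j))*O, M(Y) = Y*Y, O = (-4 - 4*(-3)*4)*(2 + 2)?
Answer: 27352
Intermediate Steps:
O = 176 (O = (-4 + 12*4)*4 = (-4 + 48)*4 = 44*4 = 176)
M(Y) = Y²
W(z, j) = 4400 (W(z, j) = 5²*176 = 25*176 = 4400)
W(1, 12) - 152*(-151) = 4400 - 152*(-151) = 4400 + 22952 = 27352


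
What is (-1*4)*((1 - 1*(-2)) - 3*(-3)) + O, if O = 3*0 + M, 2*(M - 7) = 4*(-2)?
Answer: -45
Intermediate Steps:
M = 3 (M = 7 + (4*(-2))/2 = 7 + (½)*(-8) = 7 - 4 = 3)
O = 3 (O = 3*0 + 3 = 0 + 3 = 3)
(-1*4)*((1 - 1*(-2)) - 3*(-3)) + O = (-1*4)*((1 - 1*(-2)) - 3*(-3)) + 3 = -4*((1 + 2) + 9) + 3 = -4*(3 + 9) + 3 = -4*12 + 3 = -48 + 3 = -45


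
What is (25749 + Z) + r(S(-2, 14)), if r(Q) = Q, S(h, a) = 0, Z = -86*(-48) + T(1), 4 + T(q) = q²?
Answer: 29874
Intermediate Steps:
T(q) = -4 + q²
Z = 4125 (Z = -86*(-48) + (-4 + 1²) = 4128 + (-4 + 1) = 4128 - 3 = 4125)
(25749 + Z) + r(S(-2, 14)) = (25749 + 4125) + 0 = 29874 + 0 = 29874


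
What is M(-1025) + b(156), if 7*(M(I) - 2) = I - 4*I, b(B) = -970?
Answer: -3701/7 ≈ -528.71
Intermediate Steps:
M(I) = 2 - 3*I/7 (M(I) = 2 + (I - 4*I)/7 = 2 + (-3*I)/7 = 2 - 3*I/7)
M(-1025) + b(156) = (2 - 3/7*(-1025)) - 970 = (2 + 3075/7) - 970 = 3089/7 - 970 = -3701/7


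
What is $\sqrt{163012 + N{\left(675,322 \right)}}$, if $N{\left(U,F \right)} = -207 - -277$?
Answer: $\sqrt{163082} \approx 403.83$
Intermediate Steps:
$N{\left(U,F \right)} = 70$ ($N{\left(U,F \right)} = -207 + 277 = 70$)
$\sqrt{163012 + N{\left(675,322 \right)}} = \sqrt{163012 + 70} = \sqrt{163082}$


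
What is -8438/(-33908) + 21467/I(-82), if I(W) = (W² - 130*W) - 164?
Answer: 31185907/20853420 ≈ 1.4955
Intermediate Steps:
I(W) = -164 + W² - 130*W
-8438/(-33908) + 21467/I(-82) = -8438/(-33908) + 21467/(-164 + (-82)² - 130*(-82)) = -8438*(-1/33908) + 21467/(-164 + 6724 + 10660) = 4219/16954 + 21467/17220 = 31185907/20853420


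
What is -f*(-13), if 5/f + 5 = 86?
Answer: 65/81 ≈ 0.80247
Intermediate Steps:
f = 5/81 (f = 5/(-5 + 86) = 5/81 ≈ 0.061728)
-f*(-13) = -5*(-13)/81 = -1*(-65/81) = 65/81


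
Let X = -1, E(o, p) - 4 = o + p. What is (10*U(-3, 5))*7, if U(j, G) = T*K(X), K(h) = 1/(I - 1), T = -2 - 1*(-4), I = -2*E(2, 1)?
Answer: -28/3 ≈ -9.3333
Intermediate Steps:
E(o, p) = 4 + o + p (E(o, p) = 4 + (o + p) = 4 + o + p)
I = -14 (I = -2*(4 + 2 + 1) = -2*7 = -14)
T = 2 (T = -2 + 4 = 2)
K(h) = -1/15 (K(h) = 1/(-14 - 1) = 1/(-15) = -1/15)
U(j, G) = -2/15 (U(j, G) = 2*(-1/15) = -2/15)
(10*U(-3, 5))*7 = (10*(-2/15))*7 = -4/3*7 = -28/3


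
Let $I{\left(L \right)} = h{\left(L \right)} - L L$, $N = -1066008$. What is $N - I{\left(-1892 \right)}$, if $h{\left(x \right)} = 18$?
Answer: $2513638$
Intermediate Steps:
$I{\left(L \right)} = 18 - L^{2}$ ($I{\left(L \right)} = 18 - L L = 18 - L^{2}$)
$N - I{\left(-1892 \right)} = -1066008 - \left(18 - \left(-1892\right)^{2}\right) = -1066008 - \left(18 - 3579664\right) = -1066008 - -3579646 = -1066008 + 3579646 = 2513638$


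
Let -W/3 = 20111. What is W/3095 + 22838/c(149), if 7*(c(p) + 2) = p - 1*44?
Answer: 69899281/40235 ≈ 1737.3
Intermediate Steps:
W = -60333 (W = -3*20111 = -60333)
c(p) = -58/7 + p/7 (c(p) = -2 + (p - 1*44)/7 = -2 + (p - 44)/7 = -2 + (-44 + p)/7 = -2 + (-44/7 + p/7) = -58/7 + p/7)
W/3095 + 22838/c(149) = -60333/3095 + 22838/(-58/7 + (⅐)*149) = -60333*1/3095 + 22838/(-58/7 + 149/7) = -60333/3095 + 22838/13 = 69899281/40235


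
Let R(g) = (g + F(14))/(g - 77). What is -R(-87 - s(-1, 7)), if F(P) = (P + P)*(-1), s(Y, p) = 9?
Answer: -124/173 ≈ -0.71676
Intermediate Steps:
F(P) = -2*P (F(P) = (2*P)*(-1) = -2*P)
R(g) = (-28 + g)/(-77 + g) (R(g) = (g - 2*14)/(g - 77) = (g - 28)/(-77 + g) = (-28 + g)/(-77 + g))
-R(-87 - s(-1, 7)) = -(-28 + (-87 - 1*9))/(-77 + (-87 - 1*9)) = -(-28 + (-87 - 9))/(-77 + (-87 - 9)) = -(-28 - 96)/(-77 - 96) = -(-124)/(-173) = -(-1)*(-124)/173 = -1*124/173 = -124/173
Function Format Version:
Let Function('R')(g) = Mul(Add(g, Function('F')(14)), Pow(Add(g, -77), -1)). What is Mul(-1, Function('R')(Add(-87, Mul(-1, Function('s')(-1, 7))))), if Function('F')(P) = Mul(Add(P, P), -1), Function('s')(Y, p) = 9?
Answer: Rational(-124, 173) ≈ -0.71676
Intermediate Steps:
Function('F')(P) = Mul(-2, P) (Function('F')(P) = Mul(Mul(2, P), -1) = Mul(-2, P))
Function('R')(g) = Mul(Pow(Add(-77, g), -1), Add(-28, g)) (Function('R')(g) = Mul(Add(g, Mul(-2, 14)), Pow(Add(g, -77), -1)) = Mul(Add(g, -28), Pow(Add(-77, g), -1)) = Mul(Add(-28, g), Pow(Add(-77, g), -1)) = Mul(Pow(Add(-77, g), -1), Add(-28, g)))
Mul(-1, Function('R')(Add(-87, Mul(-1, Function('s')(-1, 7))))) = Mul(-1, Mul(Pow(Add(-77, Add(-87, Mul(-1, 9))), -1), Add(-28, Add(-87, Mul(-1, 9))))) = Mul(-1, Mul(Pow(Add(-77, Add(-87, -9)), -1), Add(-28, Add(-87, -9)))) = Mul(-1, Mul(Pow(Add(-77, -96), -1), Add(-28, -96))) = Mul(-1, Mul(Pow(-173, -1), -124)) = Mul(-1, Mul(Rational(-1, 173), -124)) = Mul(-1, Rational(124, 173)) = Rational(-124, 173)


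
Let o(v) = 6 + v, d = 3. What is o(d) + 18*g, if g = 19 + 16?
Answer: 639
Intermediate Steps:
g = 35
o(d) + 18*g = (6 + 3) + 18*35 = 9 + 630 = 639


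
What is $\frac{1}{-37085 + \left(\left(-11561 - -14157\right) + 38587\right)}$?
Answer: $\frac{1}{4098} \approx 0.00024402$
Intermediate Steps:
$\frac{1}{-37085 + \left(\left(-11561 - -14157\right) + 38587\right)} = \frac{1}{-37085 + \left(\left(-11561 + 14157\right) + 38587\right)} = \frac{1}{-37085 + \left(2596 + 38587\right)} = \frac{1}{-37085 + 41183} = \frac{1}{4098}$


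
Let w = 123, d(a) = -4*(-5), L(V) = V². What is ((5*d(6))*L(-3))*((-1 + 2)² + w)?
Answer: 111600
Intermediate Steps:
d(a) = 20
((5*d(6))*L(-3))*((-1 + 2)² + w) = ((5*20)*(-3)²)*((-1 + 2)² + 123) = (100*9)*(1² + 123) = 900*(1 + 123) = 900*124 = 111600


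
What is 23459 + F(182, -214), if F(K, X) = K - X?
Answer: 23855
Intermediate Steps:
23459 + F(182, -214) = 23459 + (182 - 1*(-214)) = 23459 + (182 + 214) = 23459 + 396 = 23855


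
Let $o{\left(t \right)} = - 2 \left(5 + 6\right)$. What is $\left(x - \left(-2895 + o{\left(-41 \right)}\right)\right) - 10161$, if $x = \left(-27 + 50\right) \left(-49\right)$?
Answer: $-8371$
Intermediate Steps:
$x = -1127$ ($x = 23 \left(-49\right) = -1127$)
$o{\left(t \right)} = -22$ ($o{\left(t \right)} = \left(-2\right) 11 = -22$)
$\left(x - \left(-2895 + o{\left(-41 \right)}\right)\right) - 10161 = \left(-1127 + \left(2895 - -22\right)\right) - 10161 = \left(-1127 + \left(2895 + 22\right)\right) - 10161 = \left(-1127 + 2917\right) - 10161 = 1790 - 10161 = -8371$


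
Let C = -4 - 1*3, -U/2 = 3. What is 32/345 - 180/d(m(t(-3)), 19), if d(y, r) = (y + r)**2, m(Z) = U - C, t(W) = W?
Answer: -493/1380 ≈ -0.35725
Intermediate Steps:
U = -6 (U = -2*3 = -6)
C = -7 (C = -4 - 3 = -7)
m(Z) = 1 (m(Z) = -6 - 1*(-7) = -6 + 7 = 1)
d(y, r) = (r + y)**2
32/345 - 180/d(m(t(-3)), 19) = 32/345 - 180/(19 + 1)**2 = 32*(1/345) - 180/(20**2) = 32/345 - 180/400 = 32/345 - 180*1/400 = 32/345 - 9/20 = -493/1380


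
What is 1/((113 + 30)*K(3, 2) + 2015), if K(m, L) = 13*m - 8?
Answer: 1/6448 ≈ 0.00015509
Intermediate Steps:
K(m, L) = -8 + 13*m
1/((113 + 30)*K(3, 2) + 2015) = 1/((113 + 30)*(-8 + 13*3) + 2015) = 1/(143*(-8 + 39) + 2015) = 1/(143*31 + 2015) = 1/(4433 + 2015) = 1/6448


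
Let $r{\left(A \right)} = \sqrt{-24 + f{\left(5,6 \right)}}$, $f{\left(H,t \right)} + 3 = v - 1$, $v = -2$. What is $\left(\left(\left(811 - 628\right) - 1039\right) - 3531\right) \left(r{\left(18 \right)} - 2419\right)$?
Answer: $10612153 - 4387 i \sqrt{30} \approx 1.0612 \cdot 10^{7} - 24029.0 i$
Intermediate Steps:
$f{\left(H,t \right)} = -6$ ($f{\left(H,t \right)} = -3 - 3 = -6$)
$r{\left(A \right)} = i \sqrt{30}$ ($r{\left(A \right)} = \sqrt{-24 - 6} = \sqrt{-30} = i \sqrt{30}$)
$\left(\left(\left(811 - 628\right) - 1039\right) - 3531\right) \left(r{\left(18 \right)} - 2419\right) = \left(\left(\left(811 - 628\right) - 1039\right) - 3531\right) \left(i \sqrt{30} - 2419\right) = \left(\left(183 - 1039\right) - 3531\right) \left(-2419 + i \sqrt{30}\right) = \left(-856 - 3531\right) \left(-2419 + i \sqrt{30}\right) = - 4387 \left(-2419 + i \sqrt{30}\right) = 10612153 - 4387 i \sqrt{30}$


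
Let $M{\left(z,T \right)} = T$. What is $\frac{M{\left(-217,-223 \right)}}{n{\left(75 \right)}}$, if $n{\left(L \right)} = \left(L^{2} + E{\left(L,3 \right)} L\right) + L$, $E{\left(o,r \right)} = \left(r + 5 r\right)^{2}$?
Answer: $- \frac{223}{30000} \approx -0.0074333$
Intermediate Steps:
$E{\left(o,r \right)} = 36 r^{2}$ ($E{\left(o,r \right)} = \left(6 r\right)^{2} = 36 r^{2}$)
$n{\left(L \right)} = L^{2} + 325 L$ ($n{\left(L \right)} = \left(L^{2} + 36 \cdot 3^{2} L\right) + L = \left(L^{2} + 36 \cdot 9 L\right) + L = \left(L^{2} + 324 L\right) + L = L^{2} + 325 L$)
$\frac{M{\left(-217,-223 \right)}}{n{\left(75 \right)}} = - \frac{223}{75 \left(325 + 75\right)} = - \frac{223}{75 \cdot 400} = - \frac{223}{30000}$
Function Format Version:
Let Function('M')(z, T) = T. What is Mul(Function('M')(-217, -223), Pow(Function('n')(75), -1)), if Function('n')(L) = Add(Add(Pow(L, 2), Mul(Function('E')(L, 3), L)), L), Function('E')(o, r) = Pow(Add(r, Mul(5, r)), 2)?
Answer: Rational(-223, 30000) ≈ -0.0074333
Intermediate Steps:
Function('E')(o, r) = Mul(36, Pow(r, 2)) (Function('E')(o, r) = Pow(Mul(6, r), 2) = Mul(36, Pow(r, 2)))
Function('n')(L) = Add(Pow(L, 2), Mul(325, L)) (Function('n')(L) = Add(Add(Pow(L, 2), Mul(Mul(36, Pow(3, 2)), L)), L) = Add(Add(Pow(L, 2), Mul(Mul(36, 9), L)), L) = Add(Add(Pow(L, 2), Mul(324, L)), L) = Add(Pow(L, 2), Mul(325, L)))
Mul(Function('M')(-217, -223), Pow(Function('n')(75), -1)) = Mul(-223, Pow(Mul(75, Add(325, 75)), -1)) = Mul(-223, Pow(Mul(75, 400), -1)) = Mul(-223, Pow(30000, -1)) = Mul(-223, Rational(1, 30000)) = Rational(-223, 30000)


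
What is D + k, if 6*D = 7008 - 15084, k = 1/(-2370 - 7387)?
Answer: -13132923/9757 ≈ -1346.0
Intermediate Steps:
k = -1/9757 (k = 1/(-9757) = -1/9757 ≈ -0.00010249)
D = -1346 (D = (7008 - 15084)/6 = (⅙)*(-8076) = -1346)
D + k = -1346 - 1/9757 = -13132923/9757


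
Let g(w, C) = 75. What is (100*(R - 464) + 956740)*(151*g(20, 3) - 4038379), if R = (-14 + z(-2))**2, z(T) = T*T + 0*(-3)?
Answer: -3706258878360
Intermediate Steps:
z(T) = T**2 (z(T) = T**2 + 0 = T**2)
R = 100 (R = (-14 + (-2)**2)**2 = (-14 + 4)**2 = (-10)**2 = 100)
(100*(R - 464) + 956740)*(151*g(20, 3) - 4038379) = (100*(100 - 464) + 956740)*(151*75 - 4038379) = (100*(-364) + 956740)*(11325 - 4038379) = (-36400 + 956740)*(-4027054) = 920340*(-4027054) = -3706258878360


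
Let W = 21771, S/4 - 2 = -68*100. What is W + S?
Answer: -5421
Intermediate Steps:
S = -27192 (S = 8 + 4*(-68*100) = 8 + 4*(-6800) = 8 - 27200 = -27192)
W + S = 21771 - 27192 = -5421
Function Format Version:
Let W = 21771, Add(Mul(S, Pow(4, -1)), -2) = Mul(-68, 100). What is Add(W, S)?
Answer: -5421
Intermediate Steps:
S = -27192 (S = Add(8, Mul(4, Mul(-68, 100))) = Add(8, Mul(4, -6800)) = Add(8, -27200) = -27192)
Add(W, S) = Add(21771, -27192) = -5421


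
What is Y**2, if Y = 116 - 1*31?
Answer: 7225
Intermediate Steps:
Y = 85 (Y = 116 - 31 = 85)
Y**2 = 85**2 = 7225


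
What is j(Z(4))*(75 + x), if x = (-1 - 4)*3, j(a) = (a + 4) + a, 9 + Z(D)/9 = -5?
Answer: -14880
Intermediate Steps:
Z(D) = -126 (Z(D) = -81 + 9*(-5) = -81 - 45 = -126)
j(a) = 4 + 2*a (j(a) = (4 + a) + a = 4 + 2*a)
x = -15 (x = -5*3 = -15)
j(Z(4))*(75 + x) = (4 + 2*(-126))*(75 - 15) = (4 - 252)*60 = -248*60 = -14880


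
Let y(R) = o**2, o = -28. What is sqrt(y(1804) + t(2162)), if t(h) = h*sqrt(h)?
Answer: sqrt(784 + 2162*sqrt(2162)) ≈ 318.29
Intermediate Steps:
y(R) = 784 (y(R) = (-28)**2 = 784)
t(h) = h**(3/2)
sqrt(y(1804) + t(2162)) = sqrt(784 + 2162**(3/2)) = sqrt(784 + 2162*sqrt(2162))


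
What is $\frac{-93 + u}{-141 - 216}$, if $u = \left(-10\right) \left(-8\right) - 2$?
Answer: $\frac{5}{119} \approx 0.042017$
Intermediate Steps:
$u = 78$ ($u = 80 - 2 = 78$)
$\frac{-93 + u}{-141 - 216} = \frac{-93 + 78}{-141 - 216} = - \frac{15}{-357} = \left(-15\right) \left(- \frac{1}{357}\right) = \frac{5}{119}$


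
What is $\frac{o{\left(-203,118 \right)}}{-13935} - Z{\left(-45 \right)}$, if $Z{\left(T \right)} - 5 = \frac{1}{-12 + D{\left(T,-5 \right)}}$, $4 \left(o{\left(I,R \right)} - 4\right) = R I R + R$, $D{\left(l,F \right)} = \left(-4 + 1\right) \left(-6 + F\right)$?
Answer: $\frac{8907793}{195090} \approx 45.66$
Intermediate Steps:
$D{\left(l,F \right)} = 18 - 3 F$ ($D{\left(l,F \right)} = - 3 \left(-6 + F\right) = 18 - 3 F$)
$o{\left(I,R \right)} = 4 + \frac{R}{4} + \frac{I R^{2}}{4}$ ($o{\left(I,R \right)} = 4 + \frac{R I R + R}{4} = 4 + \frac{I R R + R}{4} = 4 + \frac{I R^{2} + R}{4} = 4 + \frac{R + I R^{2}}{4} = 4 + \left(\frac{R}{4} + \frac{I R^{2}}{4}\right) = 4 + \frac{R}{4} + \frac{I R^{2}}{4}$)
$Z{\left(T \right)} = \frac{106}{21}$ ($Z{\left(T \right)} = 5 + \frac{1}{-12 + \left(18 - -15\right)} = 5 + \frac{1}{-12 + \left(18 + 15\right)} = 5 + \frac{1}{-12 + 33} = 5 + \frac{1}{21} = \frac{106}{21}$)
$\frac{o{\left(-203,118 \right)}}{-13935} - Z{\left(-45 \right)} = \frac{4 + \frac{1}{4} \cdot 118 + \frac{1}{4} \left(-203\right) 118^{2}}{-13935} - \frac{106}{21} = \left(4 + \frac{59}{2} + \frac{1}{4} \left(-203\right) 13924\right) \left(- \frac{1}{13935}\right) - \frac{106}{21} = \left(4 + \frac{59}{2} - 706643\right) \left(- \frac{1}{13935}\right) - \frac{106}{21} = \left(- \frac{1413219}{2}\right) \left(- \frac{1}{13935}\right) - \frac{106}{21} = \frac{471073}{9290} - \frac{106}{21} = \frac{8907793}{195090}$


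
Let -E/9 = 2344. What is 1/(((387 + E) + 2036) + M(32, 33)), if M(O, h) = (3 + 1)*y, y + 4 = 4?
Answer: -1/18673 ≈ -5.3553e-5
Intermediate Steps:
E = -21096 (E = -9*2344 = -21096)
y = 0 (y = -4 + 4 = 0)
M(O, h) = 0 (M(O, h) = (3 + 1)*0 = 4*0 = 0)
1/(((387 + E) + 2036) + M(32, 33)) = 1/(((387 - 21096) + 2036) + 0) = 1/((-20709 + 2036) + 0) = 1/(-18673 + 0) = 1/(-18673) = -1/18673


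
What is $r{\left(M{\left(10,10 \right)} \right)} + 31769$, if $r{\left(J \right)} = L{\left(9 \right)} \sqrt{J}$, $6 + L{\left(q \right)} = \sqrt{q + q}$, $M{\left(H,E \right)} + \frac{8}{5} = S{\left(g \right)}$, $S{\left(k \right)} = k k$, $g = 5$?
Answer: $31769 + \frac{9 \sqrt{65} \left(-2 + \sqrt{2}\right)}{5} \approx 31761.0$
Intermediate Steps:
$S{\left(k \right)} = k^{2}$
$M{\left(H,E \right)} = \frac{117}{5}$ ($M{\left(H,E \right)} = - \frac{8}{5} + 5^{2} = - \frac{8}{5} + 25 = \frac{117}{5}$)
$L{\left(q \right)} = -6 + \sqrt{2} \sqrt{q}$ ($L{\left(q \right)} = -6 + \sqrt{q + q} = -6 + \sqrt{2 q} = -6 + \sqrt{2} \sqrt{q}$)
$r{\left(J \right)} = \sqrt{J} \left(-6 + 3 \sqrt{2}\right)$ ($r{\left(J \right)} = \left(-6 + \sqrt{2} \sqrt{9}\right) \sqrt{J} = \left(-6 + \sqrt{2} \cdot 3\right) \sqrt{J} = \left(-6 + 3 \sqrt{2}\right) \sqrt{J} = \sqrt{J} \left(-6 + 3 \sqrt{2}\right)$)
$r{\left(M{\left(10,10 \right)} \right)} + 31769 = 3 \sqrt{\frac{117}{5}} \left(-2 + \sqrt{2}\right) + 31769 = 3 \frac{3 \sqrt{65}}{5} \left(-2 + \sqrt{2}\right) + 31769 = \frac{9 \sqrt{65} \left(-2 + \sqrt{2}\right)}{5} + 31769 = 31769 + \frac{9 \sqrt{65} \left(-2 + \sqrt{2}\right)}{5}$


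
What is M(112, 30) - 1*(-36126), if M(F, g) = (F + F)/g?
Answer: 542002/15 ≈ 36133.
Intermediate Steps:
M(F, g) = 2*F/g (M(F, g) = (2*F)/g = 2*F/g)
M(112, 30) - 1*(-36126) = 2*112/30 - 1*(-36126) = 2*112*(1/30) + 36126 = 112/15 + 36126 = 542002/15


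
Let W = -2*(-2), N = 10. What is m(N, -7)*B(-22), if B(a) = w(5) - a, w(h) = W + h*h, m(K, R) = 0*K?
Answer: 0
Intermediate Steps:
W = 4
m(K, R) = 0
w(h) = 4 + h² (w(h) = 4 + h*h = 4 + h²)
B(a) = 29 - a (B(a) = (4 + 5²) - a = (4 + 25) - a = 29 - a)
m(N, -7)*B(-22) = 0*(29 - 1*(-22)) = 0*(29 + 22) = 0*51 = 0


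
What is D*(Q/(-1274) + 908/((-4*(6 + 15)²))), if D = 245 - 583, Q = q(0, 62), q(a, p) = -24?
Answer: 73918/441 ≈ 167.61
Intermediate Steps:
Q = -24
D = -338
D*(Q/(-1274) + 908/((-4*(6 + 15)²))) = -338*(-24/(-1274) + 908/((-4*(6 + 15)²))) = -338*(-24*(-1/1274) + 908/((-4*21²))) = -338*(12/637 + 908/((-4*441))) = -338*(12/637 + 908/(-1764)) = -338*(12/637 + 908*(-1/1764)) = -338*(12/637 - 227/441) = -338*(-2843/5733) = 73918/441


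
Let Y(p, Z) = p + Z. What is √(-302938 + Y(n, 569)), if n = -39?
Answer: 2*I*√75602 ≈ 549.92*I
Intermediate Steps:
Y(p, Z) = Z + p
√(-302938 + Y(n, 569)) = √(-302938 + (569 - 39)) = √(-302938 + 530) = √(-302408) = 2*I*√75602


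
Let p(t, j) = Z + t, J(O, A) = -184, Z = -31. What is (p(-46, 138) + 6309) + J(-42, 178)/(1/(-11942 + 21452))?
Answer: -1743608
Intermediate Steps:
p(t, j) = -31 + t
(p(-46, 138) + 6309) + J(-42, 178)/(1/(-11942 + 21452)) = ((-31 - 46) + 6309) - 184/(1/(-11942 + 21452)) = (-77 + 6309) - 184/(1/9510) = 6232 - 184/1/9510 = 6232 - 184*9510 = 6232 - 1749840 = -1743608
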